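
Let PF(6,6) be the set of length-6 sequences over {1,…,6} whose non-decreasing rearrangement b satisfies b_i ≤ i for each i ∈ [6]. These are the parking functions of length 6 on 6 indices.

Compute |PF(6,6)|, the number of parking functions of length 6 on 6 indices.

16807

Count = 1·7^5 = 1·16807 = 16807 (Pollak)
Example (4,6,1,5,2,3) → sorted (1,2,3,4,5,6): b_i ≤ i ∀i, a PF.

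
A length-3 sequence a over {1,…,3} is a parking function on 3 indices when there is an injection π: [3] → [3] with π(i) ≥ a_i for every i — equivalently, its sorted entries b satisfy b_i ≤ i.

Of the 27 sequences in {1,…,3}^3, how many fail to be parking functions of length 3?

11

|PF| = 1·4^2 = 1×16 = 16 (Pollak)
Example (3,2,3) → sorted (2,3,3): b_1=2>1, not a PF.
So 27 − 16 = 11 fail.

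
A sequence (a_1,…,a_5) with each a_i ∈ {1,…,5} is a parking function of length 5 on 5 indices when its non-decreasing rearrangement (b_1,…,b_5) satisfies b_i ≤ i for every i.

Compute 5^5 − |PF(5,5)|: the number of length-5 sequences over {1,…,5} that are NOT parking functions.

|PF(5,5)| = 1·6^4 = 1×1296 = 1296
One tuple (5,2,1,5,1) → sorted (1,1,2,5,5): b_4=5>4, not a PF.
5^5 − 1296 = 3125 − 1296 = 1829

1829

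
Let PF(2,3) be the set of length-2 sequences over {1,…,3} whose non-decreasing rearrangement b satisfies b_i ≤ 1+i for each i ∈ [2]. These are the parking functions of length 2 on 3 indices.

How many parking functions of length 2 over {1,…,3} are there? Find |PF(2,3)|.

8

|PF| = (4−2)·4^(2−1) = 2·4 = 8 (Pollak)
E.g. (2,1) → sorted (1,2): b_i ≤ 1+i ∀i, a PF.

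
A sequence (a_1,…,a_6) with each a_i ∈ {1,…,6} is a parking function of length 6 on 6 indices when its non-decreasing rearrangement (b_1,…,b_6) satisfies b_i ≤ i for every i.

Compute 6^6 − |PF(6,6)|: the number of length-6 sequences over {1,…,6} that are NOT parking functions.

#PF = (7−6)·7^(6−1) = 1 · 16807 = 16807 (Pollak)
Check (3,6,5,1,5,5) → sorted (1,3,5,5,5,6): b_2=3>2, not a PF.
6^6 − 16807 = 46656 − 16807 = 29849

29849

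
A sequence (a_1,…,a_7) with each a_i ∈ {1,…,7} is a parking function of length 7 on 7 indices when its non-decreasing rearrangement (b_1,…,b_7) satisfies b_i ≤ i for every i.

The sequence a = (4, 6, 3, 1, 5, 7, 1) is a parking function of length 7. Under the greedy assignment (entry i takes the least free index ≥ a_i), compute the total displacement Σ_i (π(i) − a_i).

1

Σπ(i) = 1+…+7 = 28; Σa = 4+6+3+1+5+7+1 = 27; disp = 28−27 = 1.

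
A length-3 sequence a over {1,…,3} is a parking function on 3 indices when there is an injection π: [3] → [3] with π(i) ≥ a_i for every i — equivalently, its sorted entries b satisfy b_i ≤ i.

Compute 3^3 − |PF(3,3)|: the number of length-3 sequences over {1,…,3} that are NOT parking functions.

11

Count = (4−3)·4^(3−1) = 1·16 = 16 (Konheim–Weiss)
E.g. (3,3,3) → sorted (3,3,3): b_1=3>1, not a PF.
Total 27; non-PF = 27−16 = 11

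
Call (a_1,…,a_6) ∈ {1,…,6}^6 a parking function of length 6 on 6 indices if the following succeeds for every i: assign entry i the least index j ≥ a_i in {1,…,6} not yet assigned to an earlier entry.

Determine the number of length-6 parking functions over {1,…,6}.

16807

|PF| = 1·7^5 = 1×16807 = 16807 [KW]
E.g. (1,1,4,3,3,6) → sorted (1,1,3,3,4,6): b_i ≤ i ∀i, a PF.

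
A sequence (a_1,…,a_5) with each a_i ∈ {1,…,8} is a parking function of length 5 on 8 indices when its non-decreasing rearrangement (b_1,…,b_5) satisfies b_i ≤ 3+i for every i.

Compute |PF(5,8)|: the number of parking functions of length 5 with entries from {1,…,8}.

26244

|PF(5,8)| = (9−5)·9^(5−1) = 4·6561 = 26244
Check (8,5,3,6,7) → sorted (3,5,6,7,8): b_i ≤ 3+i ∀i, a PF.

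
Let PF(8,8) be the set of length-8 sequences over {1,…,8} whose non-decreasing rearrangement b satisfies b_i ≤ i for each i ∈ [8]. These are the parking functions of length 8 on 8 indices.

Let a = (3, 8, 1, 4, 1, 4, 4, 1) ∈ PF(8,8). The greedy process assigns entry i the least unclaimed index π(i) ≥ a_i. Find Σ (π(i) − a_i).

10

Σπ(i) = 1+…+8 = 36; Σa = 3+8+1+4+1+4+4+1 = 26; disp = 36−26 = 10.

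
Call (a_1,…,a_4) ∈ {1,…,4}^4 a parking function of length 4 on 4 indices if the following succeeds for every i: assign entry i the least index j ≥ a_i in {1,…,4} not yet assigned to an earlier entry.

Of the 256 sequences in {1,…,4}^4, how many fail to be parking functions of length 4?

131

#PF = 1·5^3 = 1 · 125 = 125 [KW]
E.g. (3,3,4,3) → sorted (3,3,3,4): b_1=3>1, not a PF.
So 256 − 125 = 131 fail.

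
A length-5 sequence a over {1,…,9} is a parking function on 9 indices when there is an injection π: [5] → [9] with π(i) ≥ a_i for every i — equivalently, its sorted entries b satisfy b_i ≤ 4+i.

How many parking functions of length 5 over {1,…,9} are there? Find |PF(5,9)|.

Count = 5·10^4 = 5×10000 = 50000 (Konheim–Weiss)
One tuple (2,9,6,8,3) → sorted (2,3,6,8,9): b_i ≤ 4+i ∀i, a PF.

50000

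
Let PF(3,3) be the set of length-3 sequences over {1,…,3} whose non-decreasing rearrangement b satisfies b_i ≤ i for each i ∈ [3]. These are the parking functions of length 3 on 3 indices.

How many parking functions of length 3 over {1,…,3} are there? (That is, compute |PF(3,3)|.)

|PF| = (3+1−3)·(3+1)^{3−1} = 1×16 = 16
E.g. (1,3,1) → sorted (1,1,3): b_i ≤ i ∀i, a PF.

16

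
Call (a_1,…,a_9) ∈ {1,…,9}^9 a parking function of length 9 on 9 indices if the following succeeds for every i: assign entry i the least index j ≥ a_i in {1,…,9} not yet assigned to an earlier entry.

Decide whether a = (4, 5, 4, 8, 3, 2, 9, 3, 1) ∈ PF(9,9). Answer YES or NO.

YES

Sorted: b = (1, 2, 3, 3, 4, 4, 5, 8, 9).
  b_1=1 ≤ 1
  b_2=2 ≤ 2
  b_3=3 ≤ 3
  b_4=3 ≤ 4
  b_5=4 ≤ 5
  b_6=4 ≤ 6
  b_7=5 ≤ 7
  b_8=8 ≤ 8
  b_9=9 ≤ 9
All bounds hold ⇒ YES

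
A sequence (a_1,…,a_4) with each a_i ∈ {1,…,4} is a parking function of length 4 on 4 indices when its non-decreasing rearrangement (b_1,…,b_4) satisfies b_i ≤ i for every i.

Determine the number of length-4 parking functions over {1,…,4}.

125

|PF| = (5−4)·5^(4−1) = 1×125 = 125
Check (3,1,2,4) → sorted (1,2,3,4): b_i ≤ i ∀i, a PF.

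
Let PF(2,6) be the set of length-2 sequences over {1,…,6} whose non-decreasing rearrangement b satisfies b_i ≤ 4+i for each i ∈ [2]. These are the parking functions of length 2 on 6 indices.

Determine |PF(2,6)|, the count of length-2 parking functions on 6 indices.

35

Count = (7−2)·7^(2−1) = 5×7 = 35
One tuple (5,2) → sorted (2,5): b_i ≤ 4+i ∀i, a PF.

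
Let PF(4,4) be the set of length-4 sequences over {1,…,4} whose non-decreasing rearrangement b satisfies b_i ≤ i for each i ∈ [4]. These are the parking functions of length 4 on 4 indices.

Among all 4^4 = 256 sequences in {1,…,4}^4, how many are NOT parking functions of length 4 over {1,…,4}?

Count = (4−4+1)·(4+1)^(4−1) = 1×125 = 125 [KW]
One tuple (2,4,4,4) → sorted (2,4,4,4): b_1=2>1, not a PF.
Total 256; non-PF = 256−125 = 131

131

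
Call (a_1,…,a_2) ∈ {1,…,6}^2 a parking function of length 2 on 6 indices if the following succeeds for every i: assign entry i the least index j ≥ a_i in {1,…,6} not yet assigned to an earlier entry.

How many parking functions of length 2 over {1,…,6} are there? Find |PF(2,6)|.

#PF = 5·7^1 = 5 · 7 = 35 [KW]
E.g. (2,6) → sorted (2,6): b_i ≤ 4+i ∀i, a PF.

35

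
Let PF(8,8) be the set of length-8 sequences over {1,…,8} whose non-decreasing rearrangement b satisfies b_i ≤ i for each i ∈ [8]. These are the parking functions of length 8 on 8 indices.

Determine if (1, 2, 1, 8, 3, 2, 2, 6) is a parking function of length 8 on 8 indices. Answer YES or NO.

Order a: b = (1, 1, 2, 2, 2, 3, 6, 8).
  b_1=1 ≤ 1
  b_2=1 ≤ 2
  b_3=2 ≤ 3
  b_4=2 ≤ 4
  b_5=2 ≤ 5
  b_6=3 ≤ 6
  b_7=6 ≤ 7
  b_8=8 ≤ 8
All bounds hold ⇒ YES

YES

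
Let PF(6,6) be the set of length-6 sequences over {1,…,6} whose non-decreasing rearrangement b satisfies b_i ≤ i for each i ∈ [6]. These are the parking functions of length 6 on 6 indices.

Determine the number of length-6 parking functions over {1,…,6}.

#PF = 1·7^5 = 1·16807 = 16807 [KW]
Check (5,1,1,2,4,6) → sorted (1,1,2,4,5,6): b_i ≤ i ∀i, a PF.

16807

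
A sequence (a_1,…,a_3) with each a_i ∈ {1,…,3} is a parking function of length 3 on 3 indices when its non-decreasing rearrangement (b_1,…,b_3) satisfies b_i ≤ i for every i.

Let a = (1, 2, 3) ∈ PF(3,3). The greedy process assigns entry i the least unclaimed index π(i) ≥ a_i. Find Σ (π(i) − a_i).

Σπ = 6 ({1..3} each once); Σa = 1+2+3 = 6; disp = 6−6 = 0.

0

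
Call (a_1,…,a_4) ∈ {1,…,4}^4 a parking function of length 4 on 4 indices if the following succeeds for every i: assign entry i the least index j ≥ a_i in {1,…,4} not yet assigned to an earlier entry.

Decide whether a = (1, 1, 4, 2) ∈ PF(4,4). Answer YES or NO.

YES

Sorted: b = (1, 1, 2, 4).
  b_1=1 ≤ 1
  b_2=1 ≤ 2
  b_3=2 ≤ 3
  b_4=4 ≤ 4
All bounds hold ⇒ YES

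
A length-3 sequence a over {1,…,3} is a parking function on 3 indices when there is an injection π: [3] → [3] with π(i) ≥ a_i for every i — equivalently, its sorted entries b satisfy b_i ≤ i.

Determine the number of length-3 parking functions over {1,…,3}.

16

#PF = (3+1−3)·(3+1)^{3−1} = 1·16 = 16
Check (1,1,1) → sorted (1,1,1): b_i ≤ i ∀i, a PF.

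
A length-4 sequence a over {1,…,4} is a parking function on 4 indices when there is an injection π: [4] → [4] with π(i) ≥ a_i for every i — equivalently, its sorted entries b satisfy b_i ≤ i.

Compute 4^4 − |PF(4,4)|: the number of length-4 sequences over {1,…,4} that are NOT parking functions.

131

Count = (5−4)·5^(4−1) = 1·125 = 125 [KW]
E.g. (4,3,3,4) → sorted (3,3,4,4): b_1=3>1, not a PF.
4^4 − 125 = 256 − 125 = 131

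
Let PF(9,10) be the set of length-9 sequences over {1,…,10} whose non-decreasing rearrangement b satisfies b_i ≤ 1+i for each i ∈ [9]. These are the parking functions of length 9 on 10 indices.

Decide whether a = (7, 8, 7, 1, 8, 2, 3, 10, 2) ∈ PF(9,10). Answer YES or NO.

NO

Rearranged: b = (1, 2, 2, 3, 7, 7, 8, 8, 10).
  b_1=1 ≤ 2
  b_2=2 ≤ 3
  b_3=2 ≤ 4
  b_4=3 ≤ 5
  b_5=7 > 6
  fails at i=5 ⇒ NO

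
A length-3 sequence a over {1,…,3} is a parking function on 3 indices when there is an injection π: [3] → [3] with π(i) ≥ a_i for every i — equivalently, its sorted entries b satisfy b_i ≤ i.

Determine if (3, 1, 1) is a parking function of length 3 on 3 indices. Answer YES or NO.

YES

Rearranged: b = (1, 1, 3).
  b_1=1 ≤ 1
  b_2=1 ≤ 2
  b_3=3 ≤ 3
All bounds hold ⇒ YES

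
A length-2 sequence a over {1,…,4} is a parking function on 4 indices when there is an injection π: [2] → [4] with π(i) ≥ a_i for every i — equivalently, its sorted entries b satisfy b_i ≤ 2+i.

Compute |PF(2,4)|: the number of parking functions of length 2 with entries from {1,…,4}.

15

|PF| = 3·5^1 = 3·5 = 15 (Konheim–Weiss)
Check (4,2) → sorted (2,4): b_i ≤ 2+i ∀i, a PF.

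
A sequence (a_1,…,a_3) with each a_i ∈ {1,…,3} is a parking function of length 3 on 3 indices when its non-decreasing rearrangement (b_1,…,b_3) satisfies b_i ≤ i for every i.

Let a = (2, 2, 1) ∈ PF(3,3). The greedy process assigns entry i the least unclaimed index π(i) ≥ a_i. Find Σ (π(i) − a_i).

Σπ = 6 ({1..3} each once); Σa = 2+2+1 = 5; disp = 6−5 = 1.

1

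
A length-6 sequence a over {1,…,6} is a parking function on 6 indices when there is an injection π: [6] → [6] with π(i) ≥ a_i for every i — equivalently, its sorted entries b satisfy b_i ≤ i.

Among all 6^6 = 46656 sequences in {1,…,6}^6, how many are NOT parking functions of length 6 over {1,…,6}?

29849

|PF| = (7−6)·7^(6−1) = 1×16807 = 16807 [KW]
E.g. (4,6,3,3,3,3) → sorted (3,3,3,3,4,6): b_1=3>1, not a PF.
6^6 − 16807 = 46656 − 16807 = 29849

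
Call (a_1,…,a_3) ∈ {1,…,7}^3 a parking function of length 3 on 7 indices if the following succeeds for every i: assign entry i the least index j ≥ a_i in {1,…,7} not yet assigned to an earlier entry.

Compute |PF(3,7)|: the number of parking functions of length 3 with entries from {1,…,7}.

320

|PF(3,7)| = (7+1−3)·(7+1)^{3−1} = 5·64 = 320 (Pollak)
One tuple (6,4,5) → sorted (4,5,6): b_i ≤ 4+i ∀i, a PF.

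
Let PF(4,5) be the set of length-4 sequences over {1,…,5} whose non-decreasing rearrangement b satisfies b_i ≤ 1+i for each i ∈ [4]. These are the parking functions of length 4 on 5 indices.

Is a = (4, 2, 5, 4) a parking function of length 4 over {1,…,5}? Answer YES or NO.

NO

Rearranged: b = (2, 4, 4, 5).
  b_1=2 ≤ 2
  b_2=4 > 3
  fails at i=2 ⇒ NO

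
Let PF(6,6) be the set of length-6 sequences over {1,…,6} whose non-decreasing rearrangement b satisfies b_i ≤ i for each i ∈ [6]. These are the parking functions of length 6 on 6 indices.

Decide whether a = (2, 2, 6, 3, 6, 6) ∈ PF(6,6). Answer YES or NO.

Sorted: b = (2, 2, 3, 6, 6, 6).
  b_1=2 > 1
  fails at i=1 ⇒ NO

NO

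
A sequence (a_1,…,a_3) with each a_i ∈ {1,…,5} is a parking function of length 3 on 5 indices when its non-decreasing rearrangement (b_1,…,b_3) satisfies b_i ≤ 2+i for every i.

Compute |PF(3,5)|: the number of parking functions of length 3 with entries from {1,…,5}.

Count = (5+1−3)·(5+1)^{3−1} = 3 · 36 = 108 [KW]
Check (4,5,1) → sorted (1,4,5): b_i ≤ 2+i ∀i, a PF.

108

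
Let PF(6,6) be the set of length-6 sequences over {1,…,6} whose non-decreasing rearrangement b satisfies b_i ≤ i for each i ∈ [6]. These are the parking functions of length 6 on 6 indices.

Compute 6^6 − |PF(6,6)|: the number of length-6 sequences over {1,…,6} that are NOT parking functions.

29849

|PF(6,6)| = (6+1−6)·(6+1)^{6−1} = 1 · 16807 = 16807 (Konheim–Weiss)
Example (6,3,6,5,4,3) → sorted (3,3,4,5,6,6): b_1=3>1, not a PF.
6^6 − 16807 = 46656 − 16807 = 29849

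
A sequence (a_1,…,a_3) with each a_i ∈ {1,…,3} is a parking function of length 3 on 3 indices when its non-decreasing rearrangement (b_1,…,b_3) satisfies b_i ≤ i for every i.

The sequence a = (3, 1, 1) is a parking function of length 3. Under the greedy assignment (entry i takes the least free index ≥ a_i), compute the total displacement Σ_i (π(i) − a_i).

1

Σπ(i) = 1+…+3 = 6; Σa = 3+1+1 = 5; disp = 6−5 = 1.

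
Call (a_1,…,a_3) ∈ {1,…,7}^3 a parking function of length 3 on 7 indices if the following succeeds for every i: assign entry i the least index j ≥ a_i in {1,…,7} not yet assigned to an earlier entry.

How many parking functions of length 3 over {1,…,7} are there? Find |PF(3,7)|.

Count = (7+1−3)·(7+1)^{3−1} = 5·64 = 320 (Konheim–Weiss)
Example (7,5,6) → sorted (5,6,7): b_i ≤ 4+i ∀i, a PF.

320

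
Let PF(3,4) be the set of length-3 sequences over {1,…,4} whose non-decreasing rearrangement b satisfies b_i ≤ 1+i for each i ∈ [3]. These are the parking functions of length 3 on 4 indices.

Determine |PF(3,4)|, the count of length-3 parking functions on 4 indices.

50

#PF = (4+1−3)·(4+1)^{3−1} = 2×25 = 50 (Konheim–Weiss)
One tuple (2,4,2) → sorted (2,2,4): b_i ≤ 1+i ∀i, a PF.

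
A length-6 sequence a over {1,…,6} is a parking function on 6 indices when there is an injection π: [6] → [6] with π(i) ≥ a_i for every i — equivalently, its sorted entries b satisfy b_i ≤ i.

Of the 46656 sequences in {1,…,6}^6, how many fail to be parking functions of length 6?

29849

#PF = (7−6)·7^(6−1) = 1 · 16807 = 16807 (Pollak)
Check (6,5,3,6,4,6) → sorted (3,4,5,6,6,6): b_1=3>1, not a PF.
Total 46656; non-PF = 46656−16807 = 29849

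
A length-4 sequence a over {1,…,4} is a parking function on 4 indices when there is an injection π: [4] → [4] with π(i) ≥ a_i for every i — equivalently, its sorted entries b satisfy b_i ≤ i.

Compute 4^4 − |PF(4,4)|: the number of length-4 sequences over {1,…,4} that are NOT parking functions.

Count = (5−4)·5^(4−1) = 1 · 125 = 125
Check (4,1,4,2) → sorted (1,2,4,4): b_3=4>3, not a PF.
So 256 − 125 = 131 fail.

131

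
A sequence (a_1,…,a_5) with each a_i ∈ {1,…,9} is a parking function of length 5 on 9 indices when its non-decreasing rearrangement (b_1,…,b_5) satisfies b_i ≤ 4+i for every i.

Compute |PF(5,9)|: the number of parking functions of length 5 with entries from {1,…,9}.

50000

Count = (9−5+1)·(9+1)^(5−1) = 5 · 10000 = 50000 [KW]
E.g. (6,6,6,4,3) → sorted (3,4,6,6,6): b_i ≤ 4+i ∀i, a PF.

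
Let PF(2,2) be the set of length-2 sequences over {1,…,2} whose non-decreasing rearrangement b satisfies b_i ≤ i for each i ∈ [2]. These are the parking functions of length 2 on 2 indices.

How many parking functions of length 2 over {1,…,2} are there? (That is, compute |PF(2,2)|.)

3

Count = (2−2+1)·(2+1)^(2−1) = 1×3 = 3 (Pollak)
Example (1,2) → sorted (1,2): b_i ≤ i ∀i, a PF.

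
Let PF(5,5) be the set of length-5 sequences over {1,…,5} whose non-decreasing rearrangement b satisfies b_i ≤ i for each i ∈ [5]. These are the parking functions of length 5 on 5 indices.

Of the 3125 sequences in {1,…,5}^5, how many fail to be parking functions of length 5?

1829

#PF = 1·6^4 = 1·1296 = 1296
One tuple (3,2,5,4,3) → sorted (2,3,3,4,5): b_1=2>1, not a PF.
Total 3125; non-PF = 3125−1296 = 1829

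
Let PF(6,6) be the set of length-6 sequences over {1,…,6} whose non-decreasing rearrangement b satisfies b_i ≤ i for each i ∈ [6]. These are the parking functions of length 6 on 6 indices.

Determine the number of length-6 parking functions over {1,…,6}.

16807

|PF| = (6+1−6)·(6+1)^{6−1} = 1×16807 = 16807 (Pollak)
E.g. (3,5,4,1,6,1) → sorted (1,1,3,4,5,6): b_i ≤ i ∀i, a PF.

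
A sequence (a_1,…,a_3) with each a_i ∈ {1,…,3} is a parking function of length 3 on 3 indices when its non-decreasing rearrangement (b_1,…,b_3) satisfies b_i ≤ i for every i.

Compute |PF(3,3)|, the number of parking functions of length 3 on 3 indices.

16

#PF = 1·4^2 = 1×16 = 16
One tuple (2,1,1) → sorted (1,1,2): b_i ≤ i ∀i, a PF.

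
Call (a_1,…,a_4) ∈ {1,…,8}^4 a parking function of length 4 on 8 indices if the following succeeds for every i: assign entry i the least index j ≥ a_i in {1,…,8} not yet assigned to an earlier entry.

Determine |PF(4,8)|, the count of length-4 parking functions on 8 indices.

3645

|PF(4,8)| = 5·9^3 = 5×729 = 3645 [KW]
One tuple (8,4,1,6) → sorted (1,4,6,8): b_i ≤ 4+i ∀i, a PF.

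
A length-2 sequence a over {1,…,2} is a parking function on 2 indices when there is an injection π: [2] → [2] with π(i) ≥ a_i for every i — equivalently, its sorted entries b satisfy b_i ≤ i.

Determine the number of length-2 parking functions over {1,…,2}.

3

#PF = (2+1−2)·(2+1)^{2−1} = 1×3 = 3 (Konheim–Weiss)
Check (1,1) → sorted (1,1): b_i ≤ i ∀i, a PF.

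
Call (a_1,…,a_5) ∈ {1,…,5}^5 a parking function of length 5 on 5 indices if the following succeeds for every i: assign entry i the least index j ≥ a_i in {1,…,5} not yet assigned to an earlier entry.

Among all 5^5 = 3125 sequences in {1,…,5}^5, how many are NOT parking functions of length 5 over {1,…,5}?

1829

|PF| = 1·6^4 = 1·1296 = 1296 [KW]
E.g. (2,5,1,3,5) → sorted (1,2,3,5,5): b_4=5>4, not a PF.
5^5 − 1296 = 3125 − 1296 = 1829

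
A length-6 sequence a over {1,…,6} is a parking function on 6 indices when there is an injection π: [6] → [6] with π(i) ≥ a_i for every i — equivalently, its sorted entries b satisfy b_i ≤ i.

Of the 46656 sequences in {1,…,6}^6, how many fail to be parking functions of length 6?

29849

|PF(6,6)| = (7−6)·7^(6−1) = 1 · 16807 = 16807 (Konheim–Weiss)
Example (6,1,6,5,6,5) → sorted (1,5,5,6,6,6): b_2=5>2, not a PF.
6^6 − 16807 = 46656 − 16807 = 29849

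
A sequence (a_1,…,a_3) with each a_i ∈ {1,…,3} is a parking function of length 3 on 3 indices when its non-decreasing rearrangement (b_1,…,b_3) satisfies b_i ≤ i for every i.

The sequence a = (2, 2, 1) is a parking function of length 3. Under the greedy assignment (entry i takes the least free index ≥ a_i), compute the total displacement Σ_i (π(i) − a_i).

Σπ = 6 ({1..3} each once); Σa = 2+2+1 = 5; disp = 6−5 = 1.

1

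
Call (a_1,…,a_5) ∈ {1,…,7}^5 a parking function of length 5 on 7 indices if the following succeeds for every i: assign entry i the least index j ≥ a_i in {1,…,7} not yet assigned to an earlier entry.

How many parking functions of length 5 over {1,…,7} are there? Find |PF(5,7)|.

12288

Count = (7+1−5)·(7+1)^{5−1} = 3 · 4096 = 12288 (Konheim–Weiss)
One tuple (1,2,6,1,2) → sorted (1,1,2,2,6): b_i ≤ 2+i ∀i, a PF.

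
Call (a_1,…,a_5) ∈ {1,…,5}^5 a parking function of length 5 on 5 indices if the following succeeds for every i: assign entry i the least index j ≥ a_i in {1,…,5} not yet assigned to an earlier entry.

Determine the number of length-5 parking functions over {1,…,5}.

#PF = (5+1−5)·(5+1)^{5−1} = 1 · 1296 = 1296 [KW]
E.g. (2,3,5,1,3) → sorted (1,2,3,3,5): b_i ≤ i ∀i, a PF.

1296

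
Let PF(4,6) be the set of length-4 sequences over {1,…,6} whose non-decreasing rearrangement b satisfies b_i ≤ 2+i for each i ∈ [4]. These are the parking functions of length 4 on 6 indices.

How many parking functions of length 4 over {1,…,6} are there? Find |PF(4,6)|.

1029

Count = (6−4+1)·(6+1)^(4−1) = 3×343 = 1029
Example (2,4,1,2) → sorted (1,2,2,4): b_i ≤ 2+i ∀i, a PF.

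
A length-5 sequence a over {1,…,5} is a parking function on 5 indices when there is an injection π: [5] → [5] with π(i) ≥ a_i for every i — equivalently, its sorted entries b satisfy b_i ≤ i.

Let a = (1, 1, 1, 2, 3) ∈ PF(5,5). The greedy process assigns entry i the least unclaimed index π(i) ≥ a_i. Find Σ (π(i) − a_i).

Σπ = 5·6/2 = 15 (π permutes [5]); Σa = 1+1+1+2+3 = 8; disp = 15−8 = 7.

7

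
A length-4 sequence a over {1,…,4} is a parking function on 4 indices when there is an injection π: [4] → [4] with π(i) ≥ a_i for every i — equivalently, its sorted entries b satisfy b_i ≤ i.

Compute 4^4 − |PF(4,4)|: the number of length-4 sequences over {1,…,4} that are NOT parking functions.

131

|PF| = (4−4+1)·(4+1)^(4−1) = 1·125 = 125 (Konheim–Weiss)
Check (4,3,4,3) → sorted (3,3,4,4): b_1=3>1, not a PF.
Total 256; non-PF = 256−125 = 131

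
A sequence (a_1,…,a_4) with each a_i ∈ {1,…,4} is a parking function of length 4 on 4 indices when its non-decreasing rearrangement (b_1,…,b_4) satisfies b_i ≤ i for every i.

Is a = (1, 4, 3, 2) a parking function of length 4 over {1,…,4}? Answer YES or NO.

Rearranged: b = (1, 2, 3, 4).
  b_1=1 ≤ 1
  b_2=2 ≤ 2
  b_3=3 ≤ 3
  b_4=4 ≤ 4
All bounds hold ⇒ YES

YES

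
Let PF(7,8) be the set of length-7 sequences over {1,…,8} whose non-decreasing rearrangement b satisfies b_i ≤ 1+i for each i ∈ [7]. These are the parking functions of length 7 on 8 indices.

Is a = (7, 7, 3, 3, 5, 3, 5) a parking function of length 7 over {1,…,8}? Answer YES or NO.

NO

Order a: b = (3, 3, 3, 5, 5, 7, 7).
  b_1=3 > 2
  fails at i=1 ⇒ NO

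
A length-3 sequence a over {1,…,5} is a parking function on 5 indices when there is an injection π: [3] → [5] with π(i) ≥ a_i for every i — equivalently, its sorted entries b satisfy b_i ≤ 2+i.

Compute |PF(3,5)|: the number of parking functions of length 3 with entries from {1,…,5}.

108

|PF(3,5)| = (5−3+1)·(5+1)^(3−1) = 3·36 = 108
E.g. (5,4,2) → sorted (2,4,5): b_i ≤ 2+i ∀i, a PF.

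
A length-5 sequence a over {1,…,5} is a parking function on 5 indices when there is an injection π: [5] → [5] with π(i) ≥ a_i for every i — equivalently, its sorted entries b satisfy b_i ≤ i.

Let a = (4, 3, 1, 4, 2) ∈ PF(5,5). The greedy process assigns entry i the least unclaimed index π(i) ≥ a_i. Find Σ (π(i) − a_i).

1

Σπ = 15 ({1..5} each once); Σa = 4+3+1+4+2 = 14; disp = 15−14 = 1.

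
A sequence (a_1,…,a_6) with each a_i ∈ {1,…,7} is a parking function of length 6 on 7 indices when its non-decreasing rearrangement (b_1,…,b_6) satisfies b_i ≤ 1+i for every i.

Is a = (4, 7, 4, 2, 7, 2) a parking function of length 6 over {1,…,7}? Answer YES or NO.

Sorted: b = (2, 2, 4, 4, 7, 7).
  b_1=2 ≤ 2
  b_2=2 ≤ 3
  b_3=4 ≤ 4
  b_4=4 ≤ 5
  b_5=7 > 6
  fails at i=5 ⇒ NO

NO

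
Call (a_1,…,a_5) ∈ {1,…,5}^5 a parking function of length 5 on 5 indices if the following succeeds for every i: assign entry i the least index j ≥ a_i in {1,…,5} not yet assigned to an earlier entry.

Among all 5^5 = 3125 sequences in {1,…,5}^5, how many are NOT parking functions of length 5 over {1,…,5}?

|PF(5,5)| = (5+1−5)·(5+1)^{5−1} = 1 · 1296 = 1296 (Konheim–Weiss)
Example (4,5,1,3,5) → sorted (1,3,4,5,5): b_2=3>2, not a PF.
Total 3125; non-PF = 3125−1296 = 1829

1829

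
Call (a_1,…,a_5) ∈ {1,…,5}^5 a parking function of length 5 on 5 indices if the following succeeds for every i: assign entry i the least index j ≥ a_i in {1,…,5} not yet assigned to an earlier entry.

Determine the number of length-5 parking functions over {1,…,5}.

|PF(5,5)| = (5−5+1)·(5+1)^(5−1) = 1·1296 = 1296 (Konheim–Weiss)
Example (1,4,2,3,5) → sorted (1,2,3,4,5): b_i ≤ i ∀i, a PF.

1296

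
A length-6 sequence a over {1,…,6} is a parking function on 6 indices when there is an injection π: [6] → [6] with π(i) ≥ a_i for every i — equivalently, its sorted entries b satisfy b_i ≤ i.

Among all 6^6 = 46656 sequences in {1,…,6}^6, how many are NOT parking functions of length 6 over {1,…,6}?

Count = (7−6)·7^(6−1) = 1·16807 = 16807 (Pollak)
One tuple (6,6,4,6,1,5) → sorted (1,4,5,6,6,6): b_2=4>2, not a PF.
So 46656 − 16807 = 29849 fail.

29849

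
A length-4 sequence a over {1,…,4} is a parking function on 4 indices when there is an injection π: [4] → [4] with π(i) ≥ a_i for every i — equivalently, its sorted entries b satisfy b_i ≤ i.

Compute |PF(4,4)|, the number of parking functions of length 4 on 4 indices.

|PF(4,4)| = (4+1−4)·(4+1)^{4−1} = 1 · 125 = 125
E.g. (1,3,3,2) → sorted (1,2,3,3): b_i ≤ i ∀i, a PF.

125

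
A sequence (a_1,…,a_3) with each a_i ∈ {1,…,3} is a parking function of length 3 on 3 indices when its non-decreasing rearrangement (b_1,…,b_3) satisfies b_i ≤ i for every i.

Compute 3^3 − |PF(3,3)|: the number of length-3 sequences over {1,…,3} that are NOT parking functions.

11

#PF = 1·4^2 = 1×16 = 16 (Konheim–Weiss)
Example (3,3,2) → sorted (2,3,3): b_1=2>1, not a PF.
So 27 − 16 = 11 fail.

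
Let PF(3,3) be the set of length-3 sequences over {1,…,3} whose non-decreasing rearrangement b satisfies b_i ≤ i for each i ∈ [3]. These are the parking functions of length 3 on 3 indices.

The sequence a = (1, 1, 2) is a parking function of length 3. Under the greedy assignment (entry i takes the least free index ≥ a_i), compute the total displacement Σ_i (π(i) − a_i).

Σπ = 3·4/2 = 6 (π permutes [3]); Σa = 1+1+2 = 4; disp = 6−4 = 2.

2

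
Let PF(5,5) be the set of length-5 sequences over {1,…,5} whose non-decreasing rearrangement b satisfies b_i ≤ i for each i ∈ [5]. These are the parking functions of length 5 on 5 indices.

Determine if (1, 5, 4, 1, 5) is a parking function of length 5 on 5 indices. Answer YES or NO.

NO

Sorted: b = (1, 1, 4, 5, 5).
  b_1=1 ≤ 1
  b_2=1 ≤ 2
  b_3=4 > 3
  fails at i=3 ⇒ NO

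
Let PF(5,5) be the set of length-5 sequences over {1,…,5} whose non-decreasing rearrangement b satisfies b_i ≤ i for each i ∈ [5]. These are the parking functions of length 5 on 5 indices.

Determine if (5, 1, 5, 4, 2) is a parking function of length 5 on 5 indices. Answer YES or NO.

Order a: b = (1, 2, 4, 5, 5).
  b_1=1 ≤ 1
  b_2=2 ≤ 2
  b_3=4 > 3
  fails at i=3 ⇒ NO

NO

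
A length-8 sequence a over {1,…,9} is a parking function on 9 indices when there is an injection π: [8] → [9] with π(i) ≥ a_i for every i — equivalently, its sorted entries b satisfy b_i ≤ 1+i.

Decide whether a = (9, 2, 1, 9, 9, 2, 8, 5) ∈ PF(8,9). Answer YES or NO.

Order a: b = (1, 2, 2, 5, 8, 9, 9, 9).
  b_1=1 ≤ 2
  b_2=2 ≤ 3
  b_3=2 ≤ 4
  b_4=5 ≤ 5
  b_5=8 > 6
  fails at i=5 ⇒ NO

NO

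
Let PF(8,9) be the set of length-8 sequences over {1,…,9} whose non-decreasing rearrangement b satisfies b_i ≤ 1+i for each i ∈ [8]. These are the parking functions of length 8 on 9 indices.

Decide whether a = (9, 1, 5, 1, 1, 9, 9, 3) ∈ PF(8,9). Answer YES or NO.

NO

Sorted: b = (1, 1, 1, 3, 5, 9, 9, 9).
  b_1=1 ≤ 2
  b_2=1 ≤ 3
  b_3=1 ≤ 4
  b_4=3 ≤ 5
  b_5=5 ≤ 6
  b_6=9 > 7
  fails at i=6 ⇒ NO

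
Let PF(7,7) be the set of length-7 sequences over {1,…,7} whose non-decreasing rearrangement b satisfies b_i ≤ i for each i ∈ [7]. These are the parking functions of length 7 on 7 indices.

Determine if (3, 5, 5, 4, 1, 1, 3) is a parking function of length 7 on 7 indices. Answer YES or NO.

Sorted: b = (1, 1, 3, 3, 4, 5, 5).
  b_1=1 ≤ 1
  b_2=1 ≤ 2
  b_3=3 ≤ 3
  b_4=3 ≤ 4
  b_5=4 ≤ 5
  b_6=5 ≤ 6
  b_7=5 ≤ 7
All bounds hold ⇒ YES

YES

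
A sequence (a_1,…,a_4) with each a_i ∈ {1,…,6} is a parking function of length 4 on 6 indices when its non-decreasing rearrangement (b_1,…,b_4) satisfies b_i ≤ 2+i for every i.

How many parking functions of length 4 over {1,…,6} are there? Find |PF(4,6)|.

#PF = (7−4)·7^(4−1) = 3×343 = 1029 [KW]
Example (5,2,1,4) → sorted (1,2,4,5): b_i ≤ 2+i ∀i, a PF.

1029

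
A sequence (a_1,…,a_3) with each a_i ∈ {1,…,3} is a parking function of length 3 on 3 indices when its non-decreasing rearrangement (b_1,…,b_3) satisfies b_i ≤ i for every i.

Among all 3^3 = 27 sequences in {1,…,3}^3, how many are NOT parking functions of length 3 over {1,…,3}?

|PF| = (3−3+1)·(3+1)^(3−1) = 1 · 16 = 16 (Konheim–Weiss)
Example (2,3,2) → sorted (2,2,3): b_1=2>1, not a PF.
So 27 − 16 = 11 fail.

11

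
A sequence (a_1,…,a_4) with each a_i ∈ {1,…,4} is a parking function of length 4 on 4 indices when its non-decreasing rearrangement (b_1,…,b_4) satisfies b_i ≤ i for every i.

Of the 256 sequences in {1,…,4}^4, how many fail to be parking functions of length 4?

131

Count = (5−4)·5^(4−1) = 1 · 125 = 125 (Konheim–Weiss)
Check (4,4,4,4) → sorted (4,4,4,4): b_1=4>1, not a PF.
4^4 − 125 = 256 − 125 = 131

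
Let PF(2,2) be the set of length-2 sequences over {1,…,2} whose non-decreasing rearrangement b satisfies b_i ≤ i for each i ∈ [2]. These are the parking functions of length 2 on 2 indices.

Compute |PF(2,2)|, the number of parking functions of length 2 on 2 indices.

3

|PF(2,2)| = (3−2)·3^(2−1) = 1 · 3 = 3 (Pollak)
E.g. (2,1) → sorted (1,2): b_i ≤ i ∀i, a PF.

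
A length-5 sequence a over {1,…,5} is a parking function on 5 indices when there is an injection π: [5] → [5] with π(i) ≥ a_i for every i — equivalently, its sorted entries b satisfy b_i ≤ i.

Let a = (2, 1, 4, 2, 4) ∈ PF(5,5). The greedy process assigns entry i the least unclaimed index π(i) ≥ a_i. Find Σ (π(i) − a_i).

Σπ(i) = 1+…+5 = 15; Σa = 2+1+4+2+4 = 13; disp = 15−13 = 2.

2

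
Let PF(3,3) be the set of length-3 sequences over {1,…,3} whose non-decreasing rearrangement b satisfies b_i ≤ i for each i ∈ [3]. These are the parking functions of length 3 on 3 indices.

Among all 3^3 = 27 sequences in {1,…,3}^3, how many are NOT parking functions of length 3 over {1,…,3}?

11

#PF = (4−3)·4^(3−1) = 1·16 = 16
Check (3,3,3) → sorted (3,3,3): b_1=3>1, not a PF.
So 27 − 16 = 11 fail.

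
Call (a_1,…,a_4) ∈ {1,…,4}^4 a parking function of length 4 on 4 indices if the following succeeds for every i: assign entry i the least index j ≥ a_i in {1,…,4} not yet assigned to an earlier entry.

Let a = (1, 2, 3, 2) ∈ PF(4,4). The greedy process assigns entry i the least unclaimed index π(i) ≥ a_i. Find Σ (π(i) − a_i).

2

Σπ = 4·5/2 = 10 (π permutes [4]); Σa = 1+2+3+2 = 8; disp = 10−8 = 2.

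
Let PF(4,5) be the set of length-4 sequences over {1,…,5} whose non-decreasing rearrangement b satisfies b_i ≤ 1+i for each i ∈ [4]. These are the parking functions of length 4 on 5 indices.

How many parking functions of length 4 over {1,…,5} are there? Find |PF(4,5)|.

432

Count = (5+1−4)·(5+1)^{4−1} = 2×216 = 432 [KW]
Example (2,1,3,1) → sorted (1,1,2,3): b_i ≤ 1+i ∀i, a PF.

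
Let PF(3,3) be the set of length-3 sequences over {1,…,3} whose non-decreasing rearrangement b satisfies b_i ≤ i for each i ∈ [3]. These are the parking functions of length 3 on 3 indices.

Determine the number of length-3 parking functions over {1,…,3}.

|PF(3,3)| = (4−3)·4^(3−1) = 1×16 = 16 (Pollak)
E.g. (1,1,2) → sorted (1,1,2): b_i ≤ i ∀i, a PF.

16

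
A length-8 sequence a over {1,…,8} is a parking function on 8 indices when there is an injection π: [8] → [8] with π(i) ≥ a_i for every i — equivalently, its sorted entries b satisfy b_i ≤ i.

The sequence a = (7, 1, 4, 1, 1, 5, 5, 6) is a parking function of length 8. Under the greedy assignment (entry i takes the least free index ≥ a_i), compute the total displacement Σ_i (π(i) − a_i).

6

Σπ = 8·9/2 = 36 (π permutes [8]); Σa = 7+1+4+1+1+5+5+6 = 30; disp = 36−30 = 6.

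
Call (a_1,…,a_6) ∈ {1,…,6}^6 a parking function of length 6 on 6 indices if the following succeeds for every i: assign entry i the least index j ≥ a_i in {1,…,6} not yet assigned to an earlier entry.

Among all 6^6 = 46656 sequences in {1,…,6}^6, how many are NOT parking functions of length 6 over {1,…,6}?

|PF(6,6)| = (7−6)·7^(6−1) = 1×16807 = 16807
Check (3,3,4,4,6,3) → sorted (3,3,3,4,4,6): b_1=3>1, not a PF.
So 46656 − 16807 = 29849 fail.

29849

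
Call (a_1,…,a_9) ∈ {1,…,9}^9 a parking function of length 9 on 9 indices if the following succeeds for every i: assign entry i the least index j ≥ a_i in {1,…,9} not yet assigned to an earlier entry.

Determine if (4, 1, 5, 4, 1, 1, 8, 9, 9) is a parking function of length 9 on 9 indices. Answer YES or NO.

NO

Rearranged: b = (1, 1, 1, 4, 4, 5, 8, 9, 9).
  b_1=1 ≤ 1
  b_2=1 ≤ 2
  b_3=1 ≤ 3
  b_4=4 ≤ 4
  b_5=4 ≤ 5
  b_6=5 ≤ 6
  b_7=8 > 7
  fails at i=7 ⇒ NO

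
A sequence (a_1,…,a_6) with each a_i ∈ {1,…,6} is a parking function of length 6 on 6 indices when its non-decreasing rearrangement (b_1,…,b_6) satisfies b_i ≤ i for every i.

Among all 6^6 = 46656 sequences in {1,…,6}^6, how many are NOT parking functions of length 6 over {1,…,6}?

#PF = (7−6)·7^(6−1) = 1·16807 = 16807 (Konheim–Weiss)
Check (6,2,5,1,4,5) → sorted (1,2,4,5,5,6): b_3=4>3, not a PF.
So 46656 − 16807 = 29849 fail.

29849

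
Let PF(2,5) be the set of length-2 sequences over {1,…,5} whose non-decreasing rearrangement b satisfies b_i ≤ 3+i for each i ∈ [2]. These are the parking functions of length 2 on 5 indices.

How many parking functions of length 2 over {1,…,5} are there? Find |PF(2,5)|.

Count = 4·6^1 = 4·6 = 24
Check (2,1) → sorted (1,2): b_i ≤ 3+i ∀i, a PF.

24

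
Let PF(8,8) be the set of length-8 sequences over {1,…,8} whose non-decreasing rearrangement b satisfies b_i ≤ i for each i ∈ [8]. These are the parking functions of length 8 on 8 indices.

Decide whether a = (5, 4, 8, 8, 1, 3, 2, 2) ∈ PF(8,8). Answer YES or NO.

NO

Rearranged: b = (1, 2, 2, 3, 4, 5, 8, 8).
  b_1=1 ≤ 1
  b_2=2 ≤ 2
  b_3=2 ≤ 3
  b_4=3 ≤ 4
  b_5=4 ≤ 5
  b_6=5 ≤ 6
  b_7=8 > 7
  fails at i=7 ⇒ NO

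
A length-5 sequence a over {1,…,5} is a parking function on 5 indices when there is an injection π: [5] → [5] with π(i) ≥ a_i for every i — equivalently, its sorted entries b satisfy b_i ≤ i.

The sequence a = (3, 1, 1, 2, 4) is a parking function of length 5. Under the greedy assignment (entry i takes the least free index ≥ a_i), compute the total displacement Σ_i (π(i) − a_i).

4

Σπ(i) = 1+…+5 = 15; Σa = 3+1+1+2+4 = 11; disp = 15−11 = 4.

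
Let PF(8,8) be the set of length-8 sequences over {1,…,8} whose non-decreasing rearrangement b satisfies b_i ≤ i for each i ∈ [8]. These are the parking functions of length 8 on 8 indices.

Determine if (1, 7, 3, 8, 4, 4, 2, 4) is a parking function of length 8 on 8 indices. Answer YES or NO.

YES

Sorted: b = (1, 2, 3, 4, 4, 4, 7, 8).
  b_1=1 ≤ 1
  b_2=2 ≤ 2
  b_3=3 ≤ 3
  b_4=4 ≤ 4
  b_5=4 ≤ 5
  b_6=4 ≤ 6
  b_7=7 ≤ 7
  b_8=8 ≤ 8
All bounds hold ⇒ YES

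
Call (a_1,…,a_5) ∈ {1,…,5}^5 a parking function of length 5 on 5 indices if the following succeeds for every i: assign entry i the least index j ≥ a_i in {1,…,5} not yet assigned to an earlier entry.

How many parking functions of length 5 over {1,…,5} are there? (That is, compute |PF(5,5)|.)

1296

|PF| = (5−5+1)·(5+1)^(5−1) = 1·1296 = 1296 (Konheim–Weiss)
Check (4,1,2,1,5) → sorted (1,1,2,4,5): b_i ≤ i ∀i, a PF.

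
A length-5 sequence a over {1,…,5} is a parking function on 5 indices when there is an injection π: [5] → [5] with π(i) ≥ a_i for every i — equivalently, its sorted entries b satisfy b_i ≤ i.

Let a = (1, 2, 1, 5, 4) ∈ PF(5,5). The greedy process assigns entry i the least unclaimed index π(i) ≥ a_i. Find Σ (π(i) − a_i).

Σπ(i) = 1+…+5 = 15; Σa = 1+2+1+5+4 = 13; disp = 15−13 = 2.

2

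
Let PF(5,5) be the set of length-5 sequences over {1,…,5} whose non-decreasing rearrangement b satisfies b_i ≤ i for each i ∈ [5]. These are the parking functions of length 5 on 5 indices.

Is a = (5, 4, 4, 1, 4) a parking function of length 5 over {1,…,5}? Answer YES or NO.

NO

Sorted: b = (1, 4, 4, 4, 5).
  b_1=1 ≤ 1
  b_2=4 > 2
  fails at i=2 ⇒ NO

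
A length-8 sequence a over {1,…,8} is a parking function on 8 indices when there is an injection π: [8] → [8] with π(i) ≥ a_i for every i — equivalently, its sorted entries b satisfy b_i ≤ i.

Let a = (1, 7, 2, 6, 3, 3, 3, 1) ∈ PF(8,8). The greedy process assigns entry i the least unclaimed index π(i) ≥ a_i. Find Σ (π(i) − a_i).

10

Σπ = 8·9/2 = 36 (π permutes [8]); Σa = 1+7+2+6+3+3+3+1 = 26; disp = 36−26 = 10.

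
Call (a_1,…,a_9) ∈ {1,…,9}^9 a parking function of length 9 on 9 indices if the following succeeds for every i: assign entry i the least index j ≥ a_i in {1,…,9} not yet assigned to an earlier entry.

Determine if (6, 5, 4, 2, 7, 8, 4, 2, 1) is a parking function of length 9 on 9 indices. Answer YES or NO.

YES

Rearranged: b = (1, 2, 2, 4, 4, 5, 6, 7, 8).
  b_1=1 ≤ 1
  b_2=2 ≤ 2
  b_3=2 ≤ 3
  b_4=4 ≤ 4
  b_5=4 ≤ 5
  b_6=5 ≤ 6
  b_7=6 ≤ 7
  b_8=7 ≤ 8
  b_9=8 ≤ 9
All bounds hold ⇒ YES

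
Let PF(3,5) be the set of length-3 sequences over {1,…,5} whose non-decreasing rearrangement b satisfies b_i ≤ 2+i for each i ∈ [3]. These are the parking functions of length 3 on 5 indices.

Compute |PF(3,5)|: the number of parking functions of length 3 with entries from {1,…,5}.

108

Count = (6−3)·6^(3−1) = 3×36 = 108 (Pollak)
Example (2,5,2) → sorted (2,2,5): b_i ≤ 2+i ∀i, a PF.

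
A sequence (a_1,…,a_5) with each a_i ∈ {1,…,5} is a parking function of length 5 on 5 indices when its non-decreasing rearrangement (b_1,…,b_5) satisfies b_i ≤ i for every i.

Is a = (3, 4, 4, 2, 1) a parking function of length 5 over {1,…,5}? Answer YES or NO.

Rearranged: b = (1, 2, 3, 4, 4).
  b_1=1 ≤ 1
  b_2=2 ≤ 2
  b_3=3 ≤ 3
  b_4=4 ≤ 4
  b_5=4 ≤ 5
All bounds hold ⇒ YES

YES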